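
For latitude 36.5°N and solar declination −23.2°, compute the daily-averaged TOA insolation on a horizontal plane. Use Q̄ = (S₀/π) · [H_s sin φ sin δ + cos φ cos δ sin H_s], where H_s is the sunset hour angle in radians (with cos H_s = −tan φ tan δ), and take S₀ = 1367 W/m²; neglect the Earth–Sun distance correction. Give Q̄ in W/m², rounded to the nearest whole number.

178 W/m²

The sunset hour angle satisfies cos H_s = −tan φ tan δ = 0.3171, giving H_s = 71.51°. In radians, H_s = 1.2481.
H_s sin φ sin δ = 1.2481 × 0.5948 × -0.3939 = -0.2924.
cos φ cos δ sin H_s = 0.8039 × 0.9191 × 0.9484 = 0.7007.
Q̄ = (1367/π) × (-0.2924 + 0.7007) = 435.13 × 0.4083 = 177.66 W/m².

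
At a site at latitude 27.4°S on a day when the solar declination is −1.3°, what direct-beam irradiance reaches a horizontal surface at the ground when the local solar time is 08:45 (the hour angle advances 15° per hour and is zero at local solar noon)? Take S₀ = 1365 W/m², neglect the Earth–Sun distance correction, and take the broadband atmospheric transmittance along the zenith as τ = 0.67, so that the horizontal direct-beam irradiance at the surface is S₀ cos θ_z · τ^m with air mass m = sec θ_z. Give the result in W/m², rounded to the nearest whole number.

415 W/m²

Hour angle H = 15° × (8.75 − 12) = -48.75°.
cos θ_z = sin(-27.4°) sin(-1.3°) + cos(-27.4°) cos(-1.3°) cos(-48.75°) = 0.0104 + 0.5852 = 0.5956.
Air mass m = 1/cos θ_z = 1/0.5956 = 1.679; τ^m = 0.67^1.679 = 0.5105.
Surface direct beam = 1365 × 0.5956 × 0.5105 = 415.03 W/m².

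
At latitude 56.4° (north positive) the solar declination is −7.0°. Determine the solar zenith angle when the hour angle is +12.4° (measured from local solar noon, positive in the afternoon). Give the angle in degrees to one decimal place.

64.2°

cos θ_z = sin φ sin δ + cos φ cos δ cos H = (0.8329)(-0.1219) + (0.5534)(0.9925)(0.9767) = 0.4349.
θ_z = arccos(0.4349) = 64.22°.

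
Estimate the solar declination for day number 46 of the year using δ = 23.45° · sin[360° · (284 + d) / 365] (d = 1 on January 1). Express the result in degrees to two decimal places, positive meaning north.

-13.29°

360 × (284 + 46) / 365 = 325.479°; sin(325.479°) = -0.5667.
δ = 23.45 × -0.5667 = -13.289° ≈ -13.29°.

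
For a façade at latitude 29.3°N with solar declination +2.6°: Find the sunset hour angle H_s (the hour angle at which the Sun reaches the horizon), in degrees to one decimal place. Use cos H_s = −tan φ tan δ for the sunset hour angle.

cos H_s = −tan(29.3°) · tan(2.6°) = -0.0255, so H_s = arccos(-0.0255) = 91.46°.

91.5°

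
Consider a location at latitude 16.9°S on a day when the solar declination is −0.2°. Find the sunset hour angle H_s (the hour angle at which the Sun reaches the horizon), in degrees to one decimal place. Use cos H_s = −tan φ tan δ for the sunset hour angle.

90.1°

cos H_s = −tan(-16.9°) · tan(-0.2°) = -0.0011, so H_s = arccos(-0.0011) = 90.06°.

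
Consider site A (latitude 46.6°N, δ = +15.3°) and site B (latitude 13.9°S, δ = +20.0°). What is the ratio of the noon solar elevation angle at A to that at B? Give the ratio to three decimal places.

1.046

A: 90° − |46.6 − (15.3)| = 58.70°.
B: 90° − |-13.9 − (20.0)| = 56.10°.
Ratio A/B = 58.7000 / 56.1000 = 1.0463.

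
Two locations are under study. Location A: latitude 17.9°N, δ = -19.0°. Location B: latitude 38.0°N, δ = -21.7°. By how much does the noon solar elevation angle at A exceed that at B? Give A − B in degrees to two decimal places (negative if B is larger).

A: 90° − |17.9 − (-19.0)| = 53.10°.
B: 90° − |38.0 − (-21.7)| = 30.30°.
A − B = 53.10 − 30.30 = 22.80°.

+22.80°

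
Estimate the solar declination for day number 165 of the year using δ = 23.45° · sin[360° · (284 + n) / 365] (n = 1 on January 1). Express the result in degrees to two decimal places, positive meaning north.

+23.27°

360 × (284 + 165) / 365 = 442.849°; sin(442.849°) = 0.9922.
δ = 23.45 × 0.9922 = 23.267° ≈ +23.27°.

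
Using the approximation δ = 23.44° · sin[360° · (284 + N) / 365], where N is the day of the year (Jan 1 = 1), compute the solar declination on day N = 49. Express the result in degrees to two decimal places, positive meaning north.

-12.27°

360 × (284 + 49) / 365 = 328.438°; sin(328.438°) = -0.5234.
δ = 23.44 × -0.5234 = -12.268° ≈ -12.27°.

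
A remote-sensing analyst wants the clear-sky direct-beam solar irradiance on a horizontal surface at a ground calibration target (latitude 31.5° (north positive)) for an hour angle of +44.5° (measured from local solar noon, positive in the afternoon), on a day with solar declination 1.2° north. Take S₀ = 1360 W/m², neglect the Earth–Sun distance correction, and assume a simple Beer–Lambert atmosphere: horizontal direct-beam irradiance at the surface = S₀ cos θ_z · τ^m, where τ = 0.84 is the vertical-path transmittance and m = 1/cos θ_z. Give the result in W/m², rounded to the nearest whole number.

635 W/m²

With φ = 31.5°, δ = 1.2°, H = 44.50°: sin φ sin δ = 0.0109, cos φ cos δ cos H = 0.6080, so cos θ_z = 0.6189.
Air mass m = 1/cos θ_z = 1/0.6189 = 1.616; τ^m = 0.84^1.616 = 0.7545.
Surface direct beam = 1360 × 0.6189 × 0.7545 = 635.07 W/m².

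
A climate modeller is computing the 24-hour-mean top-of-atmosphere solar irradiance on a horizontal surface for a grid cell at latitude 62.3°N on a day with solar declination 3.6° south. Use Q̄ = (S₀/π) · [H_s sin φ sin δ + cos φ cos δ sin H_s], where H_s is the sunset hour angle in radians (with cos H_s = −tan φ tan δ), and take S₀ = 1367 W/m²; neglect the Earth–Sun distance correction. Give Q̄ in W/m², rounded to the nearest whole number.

165 W/m²

−tan φ tan δ = −(1.9047)(-0.0629) = 0.1198; H_s = arccos(0.1198) = 83.12°. In radians, H_s = 1.4507.
H_s sin φ sin δ = 1.4507 × 0.8854 × -0.0628 = -0.0807.
cos φ cos δ sin H_s = 0.4648 × 0.9980 × 0.9928 = 0.4605.
Q̄ = (1367/π) × (-0.0807 + 0.4605) = 435.13 × 0.3798 = 165.26 W/m².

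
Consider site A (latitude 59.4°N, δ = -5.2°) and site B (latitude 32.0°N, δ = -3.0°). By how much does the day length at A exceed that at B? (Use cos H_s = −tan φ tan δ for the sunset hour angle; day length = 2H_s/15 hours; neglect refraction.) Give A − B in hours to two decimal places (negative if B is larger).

-0.93 h

A: H_s = arccos(−tan 59.4° · tan -5.2°) = 81.15°, so 2H_s/15 = 10.8200 h.
B: H_s = arccos(−tan 32.0° · tan -3.0°) = 88.12°, so 2H_s/15 = 11.7493 h.
A − B = 10.8200 − 11.7493 = -0.9293 h.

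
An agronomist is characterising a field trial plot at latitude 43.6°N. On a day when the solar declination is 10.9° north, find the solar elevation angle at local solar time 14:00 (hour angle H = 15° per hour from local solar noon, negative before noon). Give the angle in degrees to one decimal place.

Hour angle H = 15° × (14 − 12) = 30.00°.
cos θ_z = sin φ sin δ + cos φ cos δ cos H = (0.6896)(0.1891) + (0.7242)(0.9820)(0.8660) = 0.7463.
θ_z = arccos(0.7463) = 41.73°, so the elevation is 90° − 41.73° = 48.27°.

48.3°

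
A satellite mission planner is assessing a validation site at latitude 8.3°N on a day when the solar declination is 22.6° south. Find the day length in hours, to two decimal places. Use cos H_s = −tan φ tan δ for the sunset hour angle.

cos H_s = −tan(8.3°) · tan(-22.6°) = 0.0607, so H_s = arccos(0.0607) = 86.52°.
Day length = 2 H_s / 15° h⁻¹ = 173.04° / 15 = 11.536 h.

11.54 hours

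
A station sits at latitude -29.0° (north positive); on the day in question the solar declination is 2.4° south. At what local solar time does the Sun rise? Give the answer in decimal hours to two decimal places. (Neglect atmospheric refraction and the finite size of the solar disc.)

cos H_s = −tan(-29.0°) · tan(-2.4°) = -0.0232, so H_s = arccos(-0.0232) = 91.33°.
Sunrise is at 12 − H_s/15 = 12 − 6.089 = 5.911 h local solar time.

5.91 h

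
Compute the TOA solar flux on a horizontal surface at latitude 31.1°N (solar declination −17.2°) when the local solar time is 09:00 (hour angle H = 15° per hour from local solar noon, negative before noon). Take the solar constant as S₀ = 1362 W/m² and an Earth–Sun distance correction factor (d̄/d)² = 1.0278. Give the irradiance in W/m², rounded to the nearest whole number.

596 W/m²

Hour angle H = 15° × (9 − 12) = -45.00°.
cos θ_z = sin φ sin δ + cos φ cos δ cos H = (0.5165)(-0.2957) + (0.8563)(0.9553)(0.7071) = 0.4257.
Top-of-atmosphere irradiance = S₀ (d̄/d)² cos θ_z = 1362 × 1.0278 × 0.4257 = 595.92 W/m².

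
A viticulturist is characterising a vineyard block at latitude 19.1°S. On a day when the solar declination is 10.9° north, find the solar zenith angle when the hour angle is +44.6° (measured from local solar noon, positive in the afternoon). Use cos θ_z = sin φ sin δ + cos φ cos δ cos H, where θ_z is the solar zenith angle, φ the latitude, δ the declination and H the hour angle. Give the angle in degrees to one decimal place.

53.2°

cos θ_z = sin φ sin δ + cos φ cos δ cos H = (-0.3272)(0.1891) + (0.9449)(0.9820)(0.7120) = 0.5988.
θ_z = arccos(0.5988) = 53.22°.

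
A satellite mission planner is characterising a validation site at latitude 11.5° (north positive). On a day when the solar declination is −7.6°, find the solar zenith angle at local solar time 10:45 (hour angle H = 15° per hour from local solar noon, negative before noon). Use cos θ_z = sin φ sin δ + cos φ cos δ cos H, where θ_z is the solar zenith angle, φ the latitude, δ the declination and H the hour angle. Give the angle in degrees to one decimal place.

26.7°

Hour angle H = 15° × (10.75 − 12) = -18.75°.
With φ = 11.5°, δ = -7.6°, H = -18.75°: sin φ sin δ = -0.0264, cos φ cos δ cos H = 0.9198, so cos θ_z = 0.8934.
θ_z = arccos(0.8934) = 26.70°.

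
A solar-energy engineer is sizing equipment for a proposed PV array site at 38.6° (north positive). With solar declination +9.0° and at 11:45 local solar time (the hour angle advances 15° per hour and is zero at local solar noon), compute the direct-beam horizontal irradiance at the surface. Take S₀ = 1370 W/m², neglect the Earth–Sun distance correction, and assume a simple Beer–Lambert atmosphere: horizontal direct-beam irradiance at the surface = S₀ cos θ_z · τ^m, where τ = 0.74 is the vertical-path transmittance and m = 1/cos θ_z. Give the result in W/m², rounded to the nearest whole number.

Hour angle H = 15° × (11.75 − 12) = -3.75°.
With φ = 38.6°, δ = 9.0°, H = -3.75°: sin φ sin δ = 0.0976, cos φ cos δ cos H = 0.7702, so cos θ_z = 0.8678.
Air mass m = 1/cos θ_z = 1/0.8678 = 1.152; τ^m = 0.74^1.152 = 0.7069.
Surface direct beam = 1370 × 0.8678 × 0.7069 = 840.42 W/m².

840 W/m²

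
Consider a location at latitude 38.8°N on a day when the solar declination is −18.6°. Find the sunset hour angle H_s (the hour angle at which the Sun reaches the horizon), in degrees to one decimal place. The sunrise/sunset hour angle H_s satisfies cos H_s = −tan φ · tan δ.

cos H_s = −tan(38.8°) · tan(-18.6°) = 0.2706, so H_s = arccos(0.2706) = 74.30°.

74.3°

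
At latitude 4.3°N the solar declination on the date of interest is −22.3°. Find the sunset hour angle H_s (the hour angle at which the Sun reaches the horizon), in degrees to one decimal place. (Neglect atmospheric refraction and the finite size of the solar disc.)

88.2°

cos H_s = −tan(4.3°) · tan(-22.3°) = 0.0308, so H_s = arccos(0.0308) = 88.24°.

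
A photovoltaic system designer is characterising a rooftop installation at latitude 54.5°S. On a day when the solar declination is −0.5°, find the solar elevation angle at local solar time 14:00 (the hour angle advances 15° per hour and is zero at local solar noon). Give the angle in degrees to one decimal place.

Hour angle H = 15° × (14 − 12) = 30.00°.
cos θ_z = sin(-54.5°) sin(-0.5°) + cos(-54.5°) cos(-0.5°) cos(30.00°) = 0.0071 + 0.5029 = 0.5100.
θ_z = arccos(0.5100) = 59.34°, so the elevation is 90° − 59.34° = 30.66°.

30.7°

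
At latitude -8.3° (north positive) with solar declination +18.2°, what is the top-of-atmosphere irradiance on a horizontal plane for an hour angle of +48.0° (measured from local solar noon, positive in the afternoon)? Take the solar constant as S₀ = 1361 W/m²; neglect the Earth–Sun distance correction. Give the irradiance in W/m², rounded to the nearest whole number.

795 W/m²

cos θ_z = sin(-8.3°) sin(18.2°) + cos(-8.3°) cos(18.2°) cos(48.00°) = -0.0451 + 0.6290 = 0.5839.
Top-of-atmosphere irradiance = S₀ cos θ_z = 1361 × 0.5839 = 794.69 W/m².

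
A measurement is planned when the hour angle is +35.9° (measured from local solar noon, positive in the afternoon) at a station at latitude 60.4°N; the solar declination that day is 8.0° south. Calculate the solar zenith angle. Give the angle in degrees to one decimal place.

74.0°

cos θ_z = sin φ sin δ + cos φ cos δ cos H = (0.8695)(-0.1392) + (0.4939)(0.9903)(0.8100) = 0.2751.
θ_z = arccos(0.2751) = 74.03°.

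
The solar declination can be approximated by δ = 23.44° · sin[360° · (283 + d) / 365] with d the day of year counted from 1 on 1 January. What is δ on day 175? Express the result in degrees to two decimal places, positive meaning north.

360 × (283 + 175) / 365 = 451.726°; sin(451.726°) = 0.9995.
δ = 23.44 × 0.9995 = 23.428° ≈ +23.43°.

+23.43°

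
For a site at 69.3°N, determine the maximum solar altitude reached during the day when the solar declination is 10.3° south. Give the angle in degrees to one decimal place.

At local solar noon the hour angle is zero, so the elevation is 90° − |φ − δ| = 90° − |69.3° − (-10.3°)| = 90° − 79.6° = 10.4°.

10.4°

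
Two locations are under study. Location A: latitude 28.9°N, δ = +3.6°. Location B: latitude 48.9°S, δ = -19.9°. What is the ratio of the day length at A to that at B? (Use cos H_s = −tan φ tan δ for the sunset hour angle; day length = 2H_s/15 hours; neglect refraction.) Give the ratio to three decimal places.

0.803

A: H_s = arccos(−tan 28.9° · tan 3.6°) = 91.99°, so 2H_s/15 = 12.2653 h.
B: H_s = arccos(−tan -48.9° · tan -19.9°) = 114.52°, so 2H_s/15 = 15.2693 h.
Ratio A/B = 12.2653 / 15.2693 = 0.8033.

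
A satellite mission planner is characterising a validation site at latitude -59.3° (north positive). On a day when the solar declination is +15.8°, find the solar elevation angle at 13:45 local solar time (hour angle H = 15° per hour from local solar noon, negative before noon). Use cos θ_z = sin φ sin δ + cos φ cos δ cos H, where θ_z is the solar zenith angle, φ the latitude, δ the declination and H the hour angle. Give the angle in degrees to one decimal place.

Hour angle H = 15° × (13.75 − 12) = 26.25°.
With φ = -59.3°, δ = 15.8°, H = 26.25°: sin φ sin δ = -0.2341, cos φ cos δ cos H = 0.4406, so cos θ_z = 0.2065.
θ_z = arccos(0.2065) = 78.08°, so the elevation is 90° − 78.08° = 11.92°.

11.9°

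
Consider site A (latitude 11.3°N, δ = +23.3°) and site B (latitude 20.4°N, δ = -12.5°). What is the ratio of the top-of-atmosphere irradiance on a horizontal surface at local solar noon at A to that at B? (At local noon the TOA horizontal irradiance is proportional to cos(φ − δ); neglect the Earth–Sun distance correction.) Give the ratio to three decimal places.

1.165

A: cos θ_z = cos(11.3° − (23.3°)) = 0.9781.
B: cos θ_z = cos(20.4° − (-12.5°)) = 0.8396.
Ratio A/B = 0.9781 / 0.8396 = 1.1650.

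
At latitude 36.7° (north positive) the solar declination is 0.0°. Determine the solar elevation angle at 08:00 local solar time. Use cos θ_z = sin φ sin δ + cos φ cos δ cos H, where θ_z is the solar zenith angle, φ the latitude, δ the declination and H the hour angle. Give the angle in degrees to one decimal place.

Hour angle H = 15° × (8 − 12) = -60.00°.
cos θ_z = sin φ sin δ + cos φ cos δ cos H = (0.5976)(0.0000) + (0.8018)(1.0000)(0.5000) = 0.4009.
θ_z = arccos(0.4009) = 66.37°, so the elevation is 90° − 66.37° = 23.63°.

23.6°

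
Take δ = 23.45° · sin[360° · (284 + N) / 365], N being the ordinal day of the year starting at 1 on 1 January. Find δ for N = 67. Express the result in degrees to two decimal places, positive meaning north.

-5.60°

360 × (284 + 67) / 365 = 346.192°; sin(346.192°) = -0.2387.
δ = 23.45 × -0.2387 = -5.598° ≈ -5.60°.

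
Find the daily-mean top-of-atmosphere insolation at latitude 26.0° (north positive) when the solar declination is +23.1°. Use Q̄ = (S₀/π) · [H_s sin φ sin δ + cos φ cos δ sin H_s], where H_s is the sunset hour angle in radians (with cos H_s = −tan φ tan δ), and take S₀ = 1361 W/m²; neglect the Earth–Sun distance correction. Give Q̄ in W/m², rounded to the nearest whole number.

cos H_s = −tan(26.0°) · tan(23.1°) = -0.2080, so H_s = arccos(-0.2080) = 102.01°. In radians, H_s = 1.7804.
H_s sin φ sin δ = 1.7804 × 0.4384 × 0.3923 = 0.3062.
cos φ cos δ sin H_s = 0.8988 × 0.9198 × 0.9781 = 0.8086.
Q̄ = (1361/π) × (0.3062 + 0.8086) = 433.22 × 1.1148 = 482.95 W/m².

483 W/m²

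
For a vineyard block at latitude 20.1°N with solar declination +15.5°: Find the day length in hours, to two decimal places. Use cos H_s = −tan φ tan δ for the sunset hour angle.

12.78 hours

−tan φ tan δ = −(0.3659)(0.2773) = -0.1015; H_s = arccos(-0.1015) = 95.83°.
Day length = 2 H_s / 15° h⁻¹ = 191.66° / 15 = 12.777 h.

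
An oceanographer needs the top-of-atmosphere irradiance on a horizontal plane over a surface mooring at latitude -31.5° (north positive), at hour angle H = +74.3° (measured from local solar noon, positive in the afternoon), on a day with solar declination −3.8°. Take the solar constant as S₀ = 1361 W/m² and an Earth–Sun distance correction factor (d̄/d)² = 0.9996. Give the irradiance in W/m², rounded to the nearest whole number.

360 W/m²

With φ = -31.5°, δ = -3.8°, H = 74.30°: sin φ sin δ = 0.0346, cos φ cos δ cos H = 0.2302, so cos θ_z = 0.2648.
Top-of-atmosphere irradiance = S₀ (d̄/d)² cos θ_z = 1361 × 0.9996 × 0.2648 = 360.25 W/m².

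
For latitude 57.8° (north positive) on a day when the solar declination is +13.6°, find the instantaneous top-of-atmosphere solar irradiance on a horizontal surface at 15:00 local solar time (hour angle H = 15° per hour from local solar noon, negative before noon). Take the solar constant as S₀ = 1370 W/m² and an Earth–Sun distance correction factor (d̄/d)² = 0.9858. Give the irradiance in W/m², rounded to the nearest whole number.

763 W/m²

Hour angle H = 15° × (15 − 12) = 45.00°.
cos θ_z = sin φ sin δ + cos φ cos δ cos H = (0.8462)(0.2351) + (0.5329)(0.9720)(0.7071) = 0.5652.
Top-of-atmosphere irradiance = S₀ (d̄/d)² cos θ_z = 1370 × 0.9858 × 0.5652 = 763.33 W/m².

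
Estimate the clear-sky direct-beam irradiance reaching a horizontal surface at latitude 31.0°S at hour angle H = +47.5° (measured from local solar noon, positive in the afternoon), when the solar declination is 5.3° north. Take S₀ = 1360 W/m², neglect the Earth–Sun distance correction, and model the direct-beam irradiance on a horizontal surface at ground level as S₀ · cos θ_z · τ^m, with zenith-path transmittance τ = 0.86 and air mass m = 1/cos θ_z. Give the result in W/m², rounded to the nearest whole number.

541 W/m²

cos θ_z = sin(-31.0°) sin(5.3°) + cos(-31.0°) cos(5.3°) cos(47.50°) = -0.0476 + 0.5766 = 0.5290.
Air mass m = 1/cos θ_z = 1/0.5290 = 1.890; τ^m = 0.86^1.890 = 0.7520.
Surface direct beam = 1360 × 0.5290 × 0.7520 = 541.02 W/m².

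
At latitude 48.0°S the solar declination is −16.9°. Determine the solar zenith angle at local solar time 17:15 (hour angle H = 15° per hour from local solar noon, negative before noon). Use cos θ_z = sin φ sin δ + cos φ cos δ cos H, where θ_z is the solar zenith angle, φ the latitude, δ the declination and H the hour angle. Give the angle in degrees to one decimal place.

70.1°

Hour angle H = 15° × (17.25 − 12) = 78.75°.
cos θ_z = sin(-48.0°) sin(-16.9°) + cos(-48.0°) cos(-16.9°) cos(78.75°) = 0.2160 + 0.1249 = 0.3409.
θ_z = arccos(0.3409) = 70.07°.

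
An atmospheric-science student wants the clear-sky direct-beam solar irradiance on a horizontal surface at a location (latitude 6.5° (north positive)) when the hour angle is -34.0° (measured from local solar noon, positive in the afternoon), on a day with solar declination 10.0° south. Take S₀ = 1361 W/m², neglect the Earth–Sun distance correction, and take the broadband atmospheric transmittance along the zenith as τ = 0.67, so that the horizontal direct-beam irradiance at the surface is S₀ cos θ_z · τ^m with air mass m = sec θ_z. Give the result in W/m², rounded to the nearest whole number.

650 W/m²

With φ = 6.5°, δ = -10.0°, H = -34.00°: sin φ sin δ = -0.0197, cos φ cos δ cos H = 0.8112, so cos θ_z = 0.7915.
Air mass m = 1/cos θ_z = 1/0.7915 = 1.263; τ^m = 0.67^1.263 = 0.6030.
Surface direct beam = 1361 × 0.7915 × 0.6030 = 649.57 W/m².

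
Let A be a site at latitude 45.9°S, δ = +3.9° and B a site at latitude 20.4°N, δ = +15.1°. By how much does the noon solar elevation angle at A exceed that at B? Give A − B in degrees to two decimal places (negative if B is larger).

A: 90° − |-45.9 − (3.9)| = 40.20°.
B: 90° − |20.4 − (15.1)| = 84.70°.
A − B = 40.20 − 84.70 = -44.50°.

-44.50°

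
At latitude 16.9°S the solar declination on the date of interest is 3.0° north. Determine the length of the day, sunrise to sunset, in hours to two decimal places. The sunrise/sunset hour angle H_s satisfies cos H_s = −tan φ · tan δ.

11.88 hours

The sunset hour angle satisfies cos H_s = −tan φ tan δ = 0.0159, giving H_s = 89.09°.
Day length = 2 H_s / 15° h⁻¹ = 178.18° / 15 = 11.879 h.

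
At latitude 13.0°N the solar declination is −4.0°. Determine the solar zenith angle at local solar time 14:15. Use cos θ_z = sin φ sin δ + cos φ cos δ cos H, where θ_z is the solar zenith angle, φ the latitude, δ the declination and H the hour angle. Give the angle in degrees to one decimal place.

37.6°

Hour angle H = 15° × (14.25 − 12) = 33.75°.
cos θ_z = sin(13.0°) sin(-4.0°) + cos(13.0°) cos(-4.0°) cos(33.75°) = -0.0157 + 0.8082 = 0.7925.
θ_z = arccos(0.7925) = 37.58°.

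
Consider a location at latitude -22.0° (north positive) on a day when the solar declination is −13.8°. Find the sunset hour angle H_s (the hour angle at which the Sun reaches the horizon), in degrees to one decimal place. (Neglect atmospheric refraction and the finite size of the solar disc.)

The sunset hour angle satisfies cos H_s = −tan φ tan δ = -0.0992, giving H_s = 95.69°.

95.7°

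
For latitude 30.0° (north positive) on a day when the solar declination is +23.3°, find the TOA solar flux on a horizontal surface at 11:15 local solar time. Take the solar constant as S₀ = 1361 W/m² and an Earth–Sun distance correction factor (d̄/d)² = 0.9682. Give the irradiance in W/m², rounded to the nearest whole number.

1289 W/m²

Hour angle H = 15° × (11.25 − 12) = -11.25°.
With φ = 30.0°, δ = 23.3°, H = -11.25°: sin φ sin δ = 0.1978, cos φ cos δ cos H = 0.7801, so cos θ_z = 0.9779.
Top-of-atmosphere irradiance = S₀ (d̄/d)² cos θ_z = 1361 × 0.9682 × 0.9779 = 1288.60 W/m².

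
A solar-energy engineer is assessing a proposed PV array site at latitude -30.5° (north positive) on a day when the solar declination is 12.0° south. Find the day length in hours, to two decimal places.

12.96 hours

−tan φ tan δ = −(-0.5890)(-0.2126) = -0.1252; H_s = arccos(-0.1252) = 97.19°.
Day length = 2 H_s / 15° h⁻¹ = 194.38° / 15 = 12.959 h.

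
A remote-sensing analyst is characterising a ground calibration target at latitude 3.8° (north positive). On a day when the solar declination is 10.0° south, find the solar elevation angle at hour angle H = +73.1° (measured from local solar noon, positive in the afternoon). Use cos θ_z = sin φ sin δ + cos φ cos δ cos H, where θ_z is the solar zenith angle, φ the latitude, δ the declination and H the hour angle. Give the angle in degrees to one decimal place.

15.9°

With φ = 3.8°, δ = -10.0°, H = 73.10°: sin φ sin δ = -0.0115, cos φ cos δ cos H = 0.2857, so cos θ_z = 0.2742.
θ_z = arccos(0.2742) = 74.09°, so the elevation is 90° − 74.09° = 15.91°.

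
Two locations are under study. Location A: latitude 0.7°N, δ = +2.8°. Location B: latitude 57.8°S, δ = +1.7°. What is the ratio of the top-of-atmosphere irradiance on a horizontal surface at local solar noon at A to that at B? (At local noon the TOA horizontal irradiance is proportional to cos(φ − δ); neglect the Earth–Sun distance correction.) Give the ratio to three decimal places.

1.969

A: cos θ_z = cos(0.7° − (2.8°)) = 0.9993.
B: cos θ_z = cos(-57.8° − (1.7°)) = 0.5075.
Ratio A/B = 0.9993 / 0.5075 = 1.9691.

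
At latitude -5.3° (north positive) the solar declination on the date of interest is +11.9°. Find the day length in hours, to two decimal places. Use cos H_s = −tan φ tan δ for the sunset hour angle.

−tan φ tan δ = −(-0.0928)(0.2107) = 0.0196; H_s = arccos(0.0196) = 88.88°.
Day length = 2 H_s / 15° h⁻¹ = 177.76° / 15 = 11.851 h.

11.85 hours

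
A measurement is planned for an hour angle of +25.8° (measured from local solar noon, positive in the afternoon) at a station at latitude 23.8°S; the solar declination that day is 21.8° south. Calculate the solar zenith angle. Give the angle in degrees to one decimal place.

23.8°

cos θ_z = sin φ sin δ + cos φ cos δ cos H = (-0.4035)(-0.3714) + (0.9150)(0.9285)(0.9003) = 0.9147.
θ_z = arccos(0.9147) = 23.84°.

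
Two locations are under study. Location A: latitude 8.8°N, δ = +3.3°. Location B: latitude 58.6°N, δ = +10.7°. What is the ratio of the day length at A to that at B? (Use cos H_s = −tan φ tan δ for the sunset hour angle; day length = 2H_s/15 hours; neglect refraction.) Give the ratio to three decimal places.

A: H_s = arccos(−tan 8.8° · tan 3.3°) = 90.51°, so 2H_s/15 = 12.0680 h.
B: H_s = arccos(−tan 58.6° · tan 10.7°) = 108.03°, so 2H_s/15 = 14.4040 h.
Ratio A/B = 12.0680 / 14.4040 = 0.8378.

0.838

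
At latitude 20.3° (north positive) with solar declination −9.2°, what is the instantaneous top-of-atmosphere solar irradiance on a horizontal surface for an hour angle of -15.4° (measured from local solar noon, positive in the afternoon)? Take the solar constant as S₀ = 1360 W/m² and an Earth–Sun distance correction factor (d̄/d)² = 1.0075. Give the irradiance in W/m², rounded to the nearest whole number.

1147 W/m²

With φ = 20.3°, δ = -9.2°, H = -15.40°: sin φ sin δ = -0.0555, cos φ cos δ cos H = 0.8926, so cos θ_z = 0.8371.
Top-of-atmosphere irradiance = S₀ (d̄/d)² cos θ_z = 1360 × 1.0075 × 0.8371 = 1146.99 W/m².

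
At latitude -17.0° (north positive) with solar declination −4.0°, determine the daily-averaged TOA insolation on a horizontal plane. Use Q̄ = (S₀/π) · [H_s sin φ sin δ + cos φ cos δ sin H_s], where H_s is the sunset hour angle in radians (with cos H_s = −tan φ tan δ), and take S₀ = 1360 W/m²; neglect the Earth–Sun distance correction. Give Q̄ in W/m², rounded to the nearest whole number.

427 W/m²

−tan φ tan δ = −(-0.3057)(-0.0699) = -0.0214; H_s = arccos(-0.0214) = 91.23°. In radians, H_s = 1.5923.
H_s sin φ sin δ = 1.5923 × -0.2924 × -0.0698 = 0.0325.
cos φ cos δ sin H_s = 0.9563 × 0.9976 × 0.9998 = 0.9538.
Q̄ = (1360/π) × (0.0325 + 0.9538) = 432.90 × 0.9863 = 426.97 W/m².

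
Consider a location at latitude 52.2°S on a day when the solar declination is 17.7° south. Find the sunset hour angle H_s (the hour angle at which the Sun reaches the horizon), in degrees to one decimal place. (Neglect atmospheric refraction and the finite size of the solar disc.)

114.3°

−tan φ tan δ = −(-1.2892)(-0.3191) = -0.4114; H_s = arccos(-0.4114) = 114.29°.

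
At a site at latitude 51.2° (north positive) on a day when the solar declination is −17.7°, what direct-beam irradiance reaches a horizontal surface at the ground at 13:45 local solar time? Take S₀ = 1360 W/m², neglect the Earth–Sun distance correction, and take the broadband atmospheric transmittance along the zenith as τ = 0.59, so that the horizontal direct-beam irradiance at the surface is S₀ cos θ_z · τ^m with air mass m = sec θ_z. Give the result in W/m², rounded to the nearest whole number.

Hour angle H = 15° × (13.75 − 12) = 26.25°.
cos θ_z = sin(51.2°) sin(-17.7°) + cos(51.2°) cos(-17.7°) cos(26.25°) = -0.2369 + 0.5354 = 0.2985.
Air mass m = 1/cos θ_z = 1/0.2985 = 3.350; τ^m = 0.59^3.350 = 0.1707.
Surface direct beam = 1360 × 0.2985 × 0.1707 = 69.30 W/m².

69 W/m²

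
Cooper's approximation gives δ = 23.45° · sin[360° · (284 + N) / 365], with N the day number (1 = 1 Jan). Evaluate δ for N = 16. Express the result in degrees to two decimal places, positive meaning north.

-21.10°

360 × (284 + 16) / 365 = 295.890°; sin(295.890°) = -0.8996.
δ = 23.45 × -0.8996 = -21.096° ≈ -21.10°.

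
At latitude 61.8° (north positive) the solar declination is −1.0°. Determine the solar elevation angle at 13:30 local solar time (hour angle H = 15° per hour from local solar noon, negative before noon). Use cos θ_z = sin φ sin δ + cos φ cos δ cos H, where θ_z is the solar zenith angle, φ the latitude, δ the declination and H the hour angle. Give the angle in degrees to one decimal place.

Hour angle H = 15° × (13.5 − 12) = 22.50°.
cos θ_z = sin φ sin δ + cos φ cos δ cos H = (0.8813)(-0.0175) + (0.4726)(0.9998)(0.9239) = 0.4211.
θ_z = arccos(0.4211) = 65.10°, so the elevation is 90° − 65.10° = 24.90°.

24.9°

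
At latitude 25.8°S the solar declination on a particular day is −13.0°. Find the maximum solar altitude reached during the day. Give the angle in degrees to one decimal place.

77.2°

At local solar noon the hour angle is zero, so the elevation is 90° − |φ − δ| = 90° − |-25.8° − (-13.0°)| = 90° − 12.8° = 77.2°.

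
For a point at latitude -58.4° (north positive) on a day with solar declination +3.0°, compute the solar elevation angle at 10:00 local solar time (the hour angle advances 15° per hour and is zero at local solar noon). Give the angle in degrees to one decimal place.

24.1°

Hour angle H = 15° × (10 − 12) = -30.00°.
With φ = -58.4°, δ = 3.0°, H = -30.00°: sin φ sin δ = -0.0446, cos φ cos δ cos H = 0.4532, so cos θ_z = 0.4086.
θ_z = arccos(0.4086) = 65.88°, so the elevation is 90° − 65.88° = 24.12°.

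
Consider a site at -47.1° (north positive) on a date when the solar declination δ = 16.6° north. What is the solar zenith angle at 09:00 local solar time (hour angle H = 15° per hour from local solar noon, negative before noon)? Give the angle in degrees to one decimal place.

75.4°

Hour angle H = 15° × (9 − 12) = -45.00°.
With φ = -47.1°, δ = 16.6°, H = -45.00°: sin φ sin δ = -0.2093, cos φ cos δ cos H = 0.4613, so cos θ_z = 0.2520.
θ_z = arccos(0.2520) = 75.40°.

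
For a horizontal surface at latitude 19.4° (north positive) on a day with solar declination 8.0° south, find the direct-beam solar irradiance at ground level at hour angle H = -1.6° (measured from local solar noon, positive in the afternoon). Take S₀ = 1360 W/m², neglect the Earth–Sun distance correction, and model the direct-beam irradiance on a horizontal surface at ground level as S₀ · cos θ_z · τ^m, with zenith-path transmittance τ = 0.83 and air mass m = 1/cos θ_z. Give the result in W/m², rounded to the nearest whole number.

978 W/m²

cos θ_z = sin φ sin δ + cos φ cos δ cos H = (0.3322)(-0.1392) + (0.9432)(0.9903)(0.9996) = 0.8874.
Air mass m = 1/cos θ_z = 1/0.8874 = 1.127; τ^m = 0.83^1.127 = 0.8106.
Surface direct beam = 1360 × 0.8874 × 0.8106 = 978.28 W/m².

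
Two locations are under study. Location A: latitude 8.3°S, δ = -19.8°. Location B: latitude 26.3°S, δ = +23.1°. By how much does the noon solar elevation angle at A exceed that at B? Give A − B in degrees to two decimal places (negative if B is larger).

A: 90° − |-8.3 − (-19.8)| = 78.50°.
B: 90° − |-26.3 − (23.1)| = 40.60°.
A − B = 78.50 − 40.60 = 37.90°.

+37.90°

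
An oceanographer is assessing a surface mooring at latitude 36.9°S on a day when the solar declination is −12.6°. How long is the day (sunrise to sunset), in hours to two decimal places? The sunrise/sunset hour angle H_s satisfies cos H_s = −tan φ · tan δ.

13.29 hours

The sunset hour angle satisfies cos H_s = −tan φ tan δ = -0.1678, giving H_s = 99.66°.
Day length = 2 H_s / 15° h⁻¹ = 199.32° / 15 = 13.288 h.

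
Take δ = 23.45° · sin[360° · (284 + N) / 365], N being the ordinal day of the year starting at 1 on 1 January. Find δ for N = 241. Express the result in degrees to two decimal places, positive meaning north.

+8.86°

360 × (284 + 241) / 365 = 517.808°; sin(517.808°) = 0.3777.
δ = 23.45 × 0.3777 = 8.857° ≈ +8.86°.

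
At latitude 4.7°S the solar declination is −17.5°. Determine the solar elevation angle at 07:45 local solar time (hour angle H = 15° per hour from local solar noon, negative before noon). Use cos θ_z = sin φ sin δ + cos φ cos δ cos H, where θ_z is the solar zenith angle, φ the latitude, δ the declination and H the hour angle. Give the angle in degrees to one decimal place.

26.4°

Hour angle H = 15° × (7.75 − 12) = -63.75°.
With φ = -4.7°, δ = -17.5°, H = -63.75°: sin φ sin δ = 0.0246, cos φ cos δ cos H = 0.4204, so cos θ_z = 0.4450.
θ_z = arccos(0.4450) = 63.58°, so the elevation is 90° − 63.58° = 26.42°.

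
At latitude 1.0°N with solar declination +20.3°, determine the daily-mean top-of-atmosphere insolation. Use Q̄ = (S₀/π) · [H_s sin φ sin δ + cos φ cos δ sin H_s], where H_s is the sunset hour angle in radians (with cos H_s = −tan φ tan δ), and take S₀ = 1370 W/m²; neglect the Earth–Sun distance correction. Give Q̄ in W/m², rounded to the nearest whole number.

413 W/m²

−tan φ tan δ = −(0.0175)(0.3699) = -0.0065; H_s = arccos(-0.0065) = 90.37°. In radians, H_s = 1.5773.
H_s sin φ sin δ = 1.5773 × 0.0175 × 0.3469 = 0.0096.
cos φ cos δ sin H_s = 0.9998 × 0.9379 × 1.0000 = 0.9377.
Q̄ = (1370/π) × (0.0096 + 0.9377) = 436.08 × 0.9473 = 413.10 W/m².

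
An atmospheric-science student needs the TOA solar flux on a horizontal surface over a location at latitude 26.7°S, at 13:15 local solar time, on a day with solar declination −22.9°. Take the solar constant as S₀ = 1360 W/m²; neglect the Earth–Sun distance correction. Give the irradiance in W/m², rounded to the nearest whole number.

1298 W/m²

Hour angle H = 15° × (13.25 − 12) = 18.75°.
With φ = -26.7°, δ = -22.9°, H = 18.75°: sin φ sin δ = 0.1748, cos φ cos δ cos H = 0.7793, so cos θ_z = 0.9541.
Top-of-atmosphere irradiance = S₀ cos θ_z = 1360 × 0.9541 = 1297.58 W/m².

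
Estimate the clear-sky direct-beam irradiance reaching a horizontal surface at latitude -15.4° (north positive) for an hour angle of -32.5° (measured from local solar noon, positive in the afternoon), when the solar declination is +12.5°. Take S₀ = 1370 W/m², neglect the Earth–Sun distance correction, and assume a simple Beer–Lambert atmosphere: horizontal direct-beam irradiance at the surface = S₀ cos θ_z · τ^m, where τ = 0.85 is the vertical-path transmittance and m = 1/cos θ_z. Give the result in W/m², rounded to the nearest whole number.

809 W/m²

cos θ_z = sin(-15.4°) sin(12.5°) + cos(-15.4°) cos(12.5°) cos(-32.50°) = -0.0575 + 0.7938 = 0.7363.
Air mass m = 1/cos θ_z = 1/0.7363 = 1.358; τ^m = 0.85^1.358 = 0.8020.
Surface direct beam = 1370 × 0.7363 × 0.8020 = 809.00 W/m².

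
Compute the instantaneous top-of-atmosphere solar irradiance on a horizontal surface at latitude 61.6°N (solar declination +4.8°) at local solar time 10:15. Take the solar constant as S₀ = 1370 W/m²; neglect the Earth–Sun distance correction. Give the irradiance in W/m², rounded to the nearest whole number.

Hour angle H = 15° × (10.25 − 12) = -26.25°.
With φ = 61.6°, δ = 4.8°, H = -26.25°: sin φ sin δ = 0.0736, cos φ cos δ cos H = 0.4251, so cos θ_z = 0.4987.
Top-of-atmosphere irradiance = S₀ cos θ_z = 1370 × 0.4987 = 683.22 W/m².

683 W/m²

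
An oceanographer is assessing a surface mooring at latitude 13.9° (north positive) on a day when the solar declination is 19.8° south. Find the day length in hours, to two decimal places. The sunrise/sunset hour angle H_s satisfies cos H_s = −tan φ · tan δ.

11.32 hours

The sunset hour angle satisfies cos H_s = −tan φ tan δ = 0.0891, giving H_s = 84.89°.
Day length = 2 H_s / 15° h⁻¹ = 169.78° / 15 = 11.319 h.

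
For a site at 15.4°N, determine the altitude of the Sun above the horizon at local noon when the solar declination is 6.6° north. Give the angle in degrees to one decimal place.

At local solar noon the hour angle is zero, so the elevation is 90° − |φ − δ| = 90° − |15.4° − (6.6°)| = 90° − 8.8° = 81.2°.

81.2°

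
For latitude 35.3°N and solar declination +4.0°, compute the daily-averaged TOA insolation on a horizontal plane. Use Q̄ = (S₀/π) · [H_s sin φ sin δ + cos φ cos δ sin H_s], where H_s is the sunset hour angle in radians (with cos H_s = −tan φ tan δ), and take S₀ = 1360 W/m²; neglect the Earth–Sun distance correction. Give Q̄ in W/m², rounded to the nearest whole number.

380 W/m²

−tan φ tan δ = −(0.7080)(0.0699) = -0.0495; H_s = arccos(-0.0495) = 92.84°. In radians, H_s = 1.6204.
H_s sin φ sin δ = 1.6204 × 0.5779 × 0.0698 = 0.0654.
cos φ cos δ sin H_s = 0.8161 × 0.9976 × 0.9988 = 0.8132.
Q̄ = (1360/π) × (0.0654 + 0.8132) = 432.90 × 0.8786 = 380.35 W/m².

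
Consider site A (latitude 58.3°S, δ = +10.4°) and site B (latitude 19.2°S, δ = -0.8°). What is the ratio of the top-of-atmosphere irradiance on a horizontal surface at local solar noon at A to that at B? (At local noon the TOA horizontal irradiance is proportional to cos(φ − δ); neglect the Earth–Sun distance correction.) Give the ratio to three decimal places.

A: cos θ_z = cos(-58.3° − (10.4°)) = 0.3633.
B: cos θ_z = cos(-19.2° − (-0.8°)) = 0.9489.
Ratio A/B = 0.3633 / 0.9489 = 0.3829.

0.383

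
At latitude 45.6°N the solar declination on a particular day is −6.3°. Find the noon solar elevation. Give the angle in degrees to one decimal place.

At local solar noon the hour angle is zero, so the elevation is 90° − |φ − δ| = 90° − |45.6° − (-6.3°)| = 90° − 51.9° = 38.1°.

38.1°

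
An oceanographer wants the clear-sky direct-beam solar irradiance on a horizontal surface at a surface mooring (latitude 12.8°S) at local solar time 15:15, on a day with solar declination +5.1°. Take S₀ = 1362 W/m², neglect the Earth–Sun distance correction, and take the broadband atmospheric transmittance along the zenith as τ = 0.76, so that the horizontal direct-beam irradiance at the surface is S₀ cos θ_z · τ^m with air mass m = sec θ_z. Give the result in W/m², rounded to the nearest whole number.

543 W/m²

Hour angle H = 15° × (15.25 − 12) = 48.75°.
With φ = -12.8°, δ = 5.1°, H = 48.75°: sin φ sin δ = -0.0197, cos φ cos δ cos H = 0.6404, so cos θ_z = 0.6207.
Air mass m = 1/cos θ_z = 1/0.6207 = 1.611; τ^m = 0.76^1.611 = 0.6427.
Surface direct beam = 1362 × 0.6207 × 0.6427 = 543.33 W/m².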